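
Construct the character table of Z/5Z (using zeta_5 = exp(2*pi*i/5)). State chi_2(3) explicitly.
Character table of Z/5Z (irreps indexed chi_0,...,chi_4 with chi_k(m) = zeta_5^(k*m), zeta_5 = exp(2*pi*i/5)):
  irrep \ class  {0} (size 1)  {1} (size 1)    {2} (size 1)    {3} (size 1)    {4} (size 1)  
  chi_0          1             1               1               1               1             
  chi_1          1             exp(2*I*pi/5)   exp(4*I*pi/5)   exp(-4*I*pi/5)  exp(-2*I*pi/5)
  chi_2          1             exp(4*I*pi/5)   exp(-2*I*pi/5)  exp(2*I*pi/5)   exp(-4*I*pi/5)
  chi_3          1             exp(-4*I*pi/5)  exp(2*I*pi/5)   exp(-2*I*pi/5)  exp(4*I*pi/5) 
  chi_4          1             exp(-2*I*pi/5)  exp(-4*I*pi/5)  exp(4*I*pi/5)   exp(2*I*pi/5) 

Spot check: chi_2(3) = zeta_5^(2*3) = zeta_5^6 = exp(2*I*pi/5).

Working: Z/5Z is abelian, so all 5 irreducible complex representations are 1-dimensional. They are given by chi_k(m) = zeta_5^(k*m) for k = 0,...,4. Row orthogonality: sum_m chi_k(m) conj(chi_l(m)) = 5 * [k = l].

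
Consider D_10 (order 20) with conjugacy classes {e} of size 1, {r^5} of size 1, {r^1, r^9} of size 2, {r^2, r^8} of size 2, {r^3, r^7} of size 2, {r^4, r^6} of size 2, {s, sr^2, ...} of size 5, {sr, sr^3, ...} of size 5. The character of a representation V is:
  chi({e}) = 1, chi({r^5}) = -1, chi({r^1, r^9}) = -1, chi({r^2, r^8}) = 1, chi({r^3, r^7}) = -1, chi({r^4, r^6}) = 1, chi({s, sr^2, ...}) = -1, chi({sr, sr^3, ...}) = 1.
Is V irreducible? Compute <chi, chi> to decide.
Irreducible: <chi, chi> = 1.

Details: <chi, chi> = (1/|G|) sum_C |C| * |chi(C)|^2 = (1/20)[1*|1|^2 + 1*|-1|^2 + 2*|-1|^2 + 2*|1|^2 + 2*|-1|^2 + 2*|1|^2 + 5*|-1|^2 + 5*|1|^2]
  = (1/20)[(1) + (1) + (2) + (2) + (2) + (2) + (5) + (5)] = 20/20 = 1.
A character is irreducible iff <chi, chi> = 1, so this representation is irreducible.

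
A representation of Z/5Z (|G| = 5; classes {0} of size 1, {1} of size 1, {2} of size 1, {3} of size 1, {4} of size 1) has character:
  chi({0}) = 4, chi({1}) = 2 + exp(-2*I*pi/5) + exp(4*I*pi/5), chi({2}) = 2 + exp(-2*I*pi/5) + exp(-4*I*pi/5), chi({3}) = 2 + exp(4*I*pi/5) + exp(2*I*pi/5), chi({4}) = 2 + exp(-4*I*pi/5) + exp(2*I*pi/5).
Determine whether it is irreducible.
Not irreducible (reducible): <chi, chi> = 6 > 1.

Proof sketch: <chi, chi> = (1/|G|) sum_C |C| * |chi(C)|^2 = (1/5)[1*|4|^2 + 1*|2 + exp(-2*I*pi/5) + exp(4*I*pi/5)|^2 + 1*|2 + exp(-2*I*pi/5) + exp(-4*I*pi/5)|^2 + 1*|2 + exp(4*I*pi/5) + exp(2*I*pi/5)|^2 + 1*|2 + exp(-4*I*pi/5) + exp(2*I*pi/5)|^2]
  = (1/5)[(16) + (6 + 2*exp(-2*I*pi/5) + 3*exp(-4*I*pi/5) + 3*exp(4*I*pi/5) + 2*exp(2*I*pi/5)) + (6 + 3*exp(-2*I*pi/5) + 2*exp(-4*I*pi/5) + 2*exp(4*I*pi/5) + 3*exp(2*I*pi/5)) + (6 + 3*exp(-2*I*pi/5) + 2*exp(-4*I*pi/5) + 2*exp(4*I*pi/5) + 3*exp(2*I*pi/5)) + (6 + 2*exp(-2*I*pi/5) + 3*exp(-4*I*pi/5) + 3*exp(4*I*pi/5) + 2*exp(2*I*pi/5))] = 30/5 = 6.
(Exp terms are combined using exp(i*s)*conj(exp(i*t)) = exp(i*(s-t)), and sums of them are collapsed using the identity that for every m > 1 the m distinct m-th roots of unity sum to 0, e.g. 1 + exp(2*I*pi/3) + exp(-2*I*pi/3) = 0.)
A character is irreducible iff <chi, chi> = 1, so this representation is reducible.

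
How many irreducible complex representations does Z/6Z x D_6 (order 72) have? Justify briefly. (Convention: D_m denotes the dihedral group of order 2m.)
36

Working: The number of irreducible complex representations of a finite group equals its number of conjugacy classes. For a direct product, #classes(G x H) = #classes(G) * #classes(H). Z/6Z has 6 classes (abelian), D_6 has 6 classes, so 6 * 6 = 36, so Z/6Z x D_6 (order 72) has exactly 36 irreducible complex representations.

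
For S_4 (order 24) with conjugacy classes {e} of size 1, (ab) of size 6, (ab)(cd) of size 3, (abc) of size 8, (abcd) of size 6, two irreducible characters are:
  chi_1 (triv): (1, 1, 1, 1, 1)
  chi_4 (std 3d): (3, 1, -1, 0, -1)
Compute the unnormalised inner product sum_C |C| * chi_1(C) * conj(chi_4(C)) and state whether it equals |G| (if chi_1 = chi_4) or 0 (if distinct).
Sum = 0; so <chi_1, chi_4> = 0 (distinct irreducibles are orthogonal).

Compute term by term over conjugacy classes (|C| * chi_1(C) * conj(chi_4(C))):
  1*(1)*conj(3) + 6*(1)*conj(1) + 3*(1)*conj(-1) + 8*(1)*conj(0) + 6*(1)*conj(-1)
  = (3) + (6) + (-3) + (0) + (-6)
  = 0.
Dividing by |G| = 24 gives 0/24 = 0, matching the row-orthogonality relation <chi_1, chi_4> = [chi_1 = chi_4].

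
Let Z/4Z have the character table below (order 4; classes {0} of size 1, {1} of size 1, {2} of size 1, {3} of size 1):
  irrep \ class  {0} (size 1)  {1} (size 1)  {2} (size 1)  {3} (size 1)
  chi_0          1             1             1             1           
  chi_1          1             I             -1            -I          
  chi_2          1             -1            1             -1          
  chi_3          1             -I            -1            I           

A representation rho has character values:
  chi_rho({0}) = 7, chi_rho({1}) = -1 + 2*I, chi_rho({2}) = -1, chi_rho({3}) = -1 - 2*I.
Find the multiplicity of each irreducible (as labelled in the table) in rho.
Multiplicities: chi_0: 1, chi_1: 3, chi_2: 2, chi_3: 1.

Details: Use <chi_rho, chi> = (1/|G|) sum_C |C| * chi_rho(C) * conj(chi(C)) with |G| = 4 for each irreducible chi in the table:
  <chi_rho, chi_0> = (1/4)[1*(7)*conj(1) + 1*(-1 + 2*I)*conj(1) + 1*(-1)*conj(1) + 1*(-1 - 2*I)*conj(1)]
      = (1/4)[(7) + (-1 + 2*I) + (-1) + (-1 - 2*I)] = 4/4 = 1
  <chi_rho, chi_1> = (1/4)[1*(7)*conj(1) + 1*(-1 + 2*I)*conj(I) + 1*(-1)*conj(-1) + 1*(-1 - 2*I)*conj(-I)]
      = (1/4)[(7) + (2 + I) + (1) + (2 - I)] = 12/4 = 3
  <chi_rho, chi_2> = (1/4)[1*(7)*conj(1) + 1*(-1 + 2*I)*conj(-1) + 1*(-1)*conj(1) + 1*(-1 - 2*I)*conj(-1)]
      = (1/4)[(7) + (1 - 2*I) + (-1) + (1 + 2*I)] = 8/4 = 2
  <chi_rho, chi_3> = (1/4)[1*(7)*conj(1) + 1*(-1 + 2*I)*conj(-I) + 1*(-1)*conj(-1) + 1*(-1 - 2*I)*conj(I)]
      = (1/4)[(7) + (-2 - I) + (1) + (-2 + I)] = 4/4 = 1
(Exp terms are combined using exp(i*s)*conj(exp(i*t)) = exp(i*(s-t)), and sums of them are collapsed using the identity that for every m > 1 the m distinct m-th roots of unity sum to 0, e.g. 1 + exp(2*I*pi/3) + exp(-2*I*pi/3) = 0.)
Dimension check: dim(rho) = sum (mult * dim) = 1*1 + 3*1 + 2*1 + 1*1 = 7 = chi_rho(e) = 7.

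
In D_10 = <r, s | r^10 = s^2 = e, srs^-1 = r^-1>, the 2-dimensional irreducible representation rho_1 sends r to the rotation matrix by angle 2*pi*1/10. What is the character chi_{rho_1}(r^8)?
chi_{rho_1}(r^8) = 2*cos(2*pi*1*8/10) = -1/2 + sqrt(5)/2

Proof sketch: rho_1(r^8) is rotation by angle 2*pi*1*8/10, whose trace is 2*cos(2*pi*1*8/10) = -1/2 + sqrt(5)/2.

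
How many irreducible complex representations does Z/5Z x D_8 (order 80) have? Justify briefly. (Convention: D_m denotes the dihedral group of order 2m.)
35

Justification: The number of irreducible complex representations of a finite group equals its number of conjugacy classes. For a direct product, #classes(G x H) = #classes(G) * #classes(H). Z/5Z has 5 classes (abelian), D_8 has 7 classes, so 5 * 7 = 35, so Z/5Z x D_8 (order 80) has exactly 35 irreducible complex representations.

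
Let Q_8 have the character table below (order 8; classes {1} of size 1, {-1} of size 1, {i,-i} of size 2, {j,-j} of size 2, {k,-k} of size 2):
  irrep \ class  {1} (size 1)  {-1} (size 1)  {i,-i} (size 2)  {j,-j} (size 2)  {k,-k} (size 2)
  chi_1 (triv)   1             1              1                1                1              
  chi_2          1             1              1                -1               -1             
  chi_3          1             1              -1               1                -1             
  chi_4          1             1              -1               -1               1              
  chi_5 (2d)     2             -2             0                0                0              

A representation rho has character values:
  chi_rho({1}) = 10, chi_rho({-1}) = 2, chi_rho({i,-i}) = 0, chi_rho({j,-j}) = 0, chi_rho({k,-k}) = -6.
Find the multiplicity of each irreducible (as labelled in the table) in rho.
Multiplicities: chi_1: 0, chi_2: 3, chi_3: 3, chi_4: 0, chi_5: 2.

Solution. Use <chi_rho, chi> = (1/|G|) sum_C |C| * chi_rho(C) * conj(chi(C)) with |G| = 8 for each irreducible chi in the table:
  <chi_rho, chi_1> = (1/8)[1*(10)*conj(1) + 1*(2)*conj(1) + 2*(0)*conj(1) + 2*(0)*conj(1) + 2*(-6)*conj(1)]
      = (1/8)[(10) + (2) + (0) + (0) + (-12)] = 0/8 = 0
  <chi_rho, chi_2> = (1/8)[1*(10)*conj(1) + 1*(2)*conj(1) + 2*(0)*conj(1) + 2*(0)*conj(-1) + 2*(-6)*conj(-1)]
      = (1/8)[(10) + (2) + (0) + (0) + (12)] = 24/8 = 3
  <chi_rho, chi_3> = (1/8)[1*(10)*conj(1) + 1*(2)*conj(1) + 2*(0)*conj(-1) + 2*(0)*conj(1) + 2*(-6)*conj(-1)]
      = (1/8)[(10) + (2) + (0) + (0) + (12)] = 24/8 = 3
  <chi_rho, chi_4> = (1/8)[1*(10)*conj(1) + 1*(2)*conj(1) + 2*(0)*conj(-1) + 2*(0)*conj(-1) + 2*(-6)*conj(1)]
      = (1/8)[(10) + (2) + (0) + (0) + (-12)] = 0/8 = 0
  <chi_rho, chi_5> = (1/8)[1*(10)*conj(2) + 1*(2)*conj(-2) + 2*(0)*conj(0) + 2*(0)*conj(0) + 2*(-6)*conj(0)]
      = (1/8)[(20) + (-4) + (0) + (0) + (0)] = 16/8 = 2
Dimension check: dim(rho) = sum (mult * dim) = 0*1 + 3*1 + 3*1 + 0*1 + 2*2 = 10 = chi_rho(e) = 10.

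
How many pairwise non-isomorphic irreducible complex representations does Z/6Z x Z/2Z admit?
12

Reasoning: The number of irreducible complex representations of a finite group equals its number of conjugacy classes. Z/6Z x Z/2Z is abelian of order 12, so every element is its own conjugacy class: 12 classes, so Z/6Z x Z/2Z (order 12) has exactly 12 irreducible complex representations.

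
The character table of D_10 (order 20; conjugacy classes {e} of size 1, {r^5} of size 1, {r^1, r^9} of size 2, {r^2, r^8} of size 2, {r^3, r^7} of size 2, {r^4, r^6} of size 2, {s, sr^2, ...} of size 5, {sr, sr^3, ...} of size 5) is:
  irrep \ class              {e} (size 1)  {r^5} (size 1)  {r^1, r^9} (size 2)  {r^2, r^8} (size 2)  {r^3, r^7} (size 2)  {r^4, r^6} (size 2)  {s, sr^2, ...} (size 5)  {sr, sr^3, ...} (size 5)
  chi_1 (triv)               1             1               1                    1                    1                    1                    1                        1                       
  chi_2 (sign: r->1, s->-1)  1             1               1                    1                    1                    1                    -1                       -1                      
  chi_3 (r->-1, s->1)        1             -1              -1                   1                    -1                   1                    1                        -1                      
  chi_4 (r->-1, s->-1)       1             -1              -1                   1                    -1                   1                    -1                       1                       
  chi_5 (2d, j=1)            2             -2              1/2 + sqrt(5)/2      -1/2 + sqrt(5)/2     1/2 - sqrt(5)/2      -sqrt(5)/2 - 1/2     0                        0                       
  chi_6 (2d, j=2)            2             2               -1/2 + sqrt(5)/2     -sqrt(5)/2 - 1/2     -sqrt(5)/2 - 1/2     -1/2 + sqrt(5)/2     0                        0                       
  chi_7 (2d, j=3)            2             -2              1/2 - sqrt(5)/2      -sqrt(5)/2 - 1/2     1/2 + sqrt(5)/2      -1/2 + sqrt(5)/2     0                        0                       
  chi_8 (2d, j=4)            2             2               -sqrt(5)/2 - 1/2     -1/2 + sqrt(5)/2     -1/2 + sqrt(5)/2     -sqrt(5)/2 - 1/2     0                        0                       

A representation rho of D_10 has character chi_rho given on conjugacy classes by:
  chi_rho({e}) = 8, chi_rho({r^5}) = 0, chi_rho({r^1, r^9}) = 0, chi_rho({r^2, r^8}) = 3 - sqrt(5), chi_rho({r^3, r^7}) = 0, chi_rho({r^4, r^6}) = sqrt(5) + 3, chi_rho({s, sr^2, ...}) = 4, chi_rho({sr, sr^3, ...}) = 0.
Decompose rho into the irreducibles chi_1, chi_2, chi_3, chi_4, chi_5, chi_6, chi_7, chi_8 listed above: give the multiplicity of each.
Multiplicities: chi_1: 2, chi_2: 0, chi_3: 2, chi_4: 0, chi_5: 0, chi_6: 1, chi_7: 1, chi_8: 0.

Derivation: Use <chi_rho, chi> = (1/|G|) sum_C |C| * chi_rho(C) * conj(chi(C)) with |G| = 20 for each irreducible chi in the table:
  <chi_rho, chi_1> = (1/20)[1*(8)*conj(1) + 1*(0)*conj(1) + 2*(0)*conj(1) + 2*(3 - sqrt(5))*conj(1) + 2*(0)*conj(1) + 2*(sqrt(5) + 3)*conj(1) + 5*(4)*conj(1) + 5*(0)*conj(1)]
      = (1/20)[(8) + (0) + (0) + (6 - 2*sqrt(5)) + (0) + (2*sqrt(5) + 6) + (20) + (0)] = 40/20 = 2
  <chi_rho, chi_2> = (1/20)[1*(8)*conj(1) + 1*(0)*conj(1) + 2*(0)*conj(1) + 2*(3 - sqrt(5))*conj(1) + 2*(0)*conj(1) + 2*(sqrt(5) + 3)*conj(1) + 5*(4)*conj(-1) + 5*(0)*conj(-1)]
      = (1/20)[(8) + (0) + (0) + (6 - 2*sqrt(5)) + (0) + (2*sqrt(5) + 6) + (-20) + (0)] = 0/20 = 0
  <chi_rho, chi_3> = (1/20)[1*(8)*conj(1) + 1*(0)*conj(-1) + 2*(0)*conj(-1) + 2*(3 - sqrt(5))*conj(1) + 2*(0)*conj(-1) + 2*(sqrt(5) + 3)*conj(1) + 5*(4)*conj(1) + 5*(0)*conj(-1)]
      = (1/20)[(8) + (0) + (0) + (6 - 2*sqrt(5)) + (0) + (2*sqrt(5) + 6) + (20) + (0)] = 40/20 = 2
  <chi_rho, chi_4> = (1/20)[1*(8)*conj(1) + 1*(0)*conj(-1) + 2*(0)*conj(-1) + 2*(3 - sqrt(5))*conj(1) + 2*(0)*conj(-1) + 2*(sqrt(5) + 3)*conj(1) + 5*(4)*conj(-1) + 5*(0)*conj(1)]
      = (1/20)[(8) + (0) + (0) + (6 - 2*sqrt(5)) + (0) + (2*sqrt(5) + 6) + (-20) + (0)] = 0/20 = 0
  <chi_rho, chi_5> = (1/20)[1*(8)*conj(2) + 1*(0)*conj(-2) + 2*(0)*conj(1/2 + sqrt(5)/2) + 2*(3 - sqrt(5))*conj(-1/2 + sqrt(5)/2) + 2*(0)*conj(1/2 - sqrt(5)/2) + 2*(sqrt(5) + 3)*conj(-sqrt(5)/2 - 1/2) + 5*(4)*conj(0) + 5*(0)*conj(0)]
      = (1/20)[(16) + (0) + (0) + (-8 + 4*sqrt(5)) + (0) + (-4*sqrt(5) - 8) + (0) + (0)] = 0/20 = 0
  <chi_rho, chi_6> = (1/20)[1*(8)*conj(2) + 1*(0)*conj(2) + 2*(0)*conj(-1/2 + sqrt(5)/2) + 2*(3 - sqrt(5))*conj(-sqrt(5)/2 - 1/2) + 2*(0)*conj(-sqrt(5)/2 - 1/2) + 2*(sqrt(5) + 3)*conj(-1/2 + sqrt(5)/2) + 5*(4)*conj(0) + 5*(0)*conj(0)]
      = (1/20)[(16) + (0) + (0) + (2 - 2*sqrt(5)) + (0) + (2 + 2*sqrt(5)) + (0) + (0)] = 20/20 = 1
  <chi_rho, chi_7> = (1/20)[1*(8)*conj(2) + 1*(0)*conj(-2) + 2*(0)*conj(1/2 - sqrt(5)/2) + 2*(3 - sqrt(5))*conj(-sqrt(5)/2 - 1/2) + 2*(0)*conj(1/2 + sqrt(5)/2) + 2*(sqrt(5) + 3)*conj(-1/2 + sqrt(5)/2) + 5*(4)*conj(0) + 5*(0)*conj(0)]
      = (1/20)[(16) + (0) + (0) + (2 - 2*sqrt(5)) + (0) + (2 + 2*sqrt(5)) + (0) + (0)] = 20/20 = 1
  <chi_rho, chi_8> = (1/20)[1*(8)*conj(2) + 1*(0)*conj(2) + 2*(0)*conj(-sqrt(5)/2 - 1/2) + 2*(3 - sqrt(5))*conj(-1/2 + sqrt(5)/2) + 2*(0)*conj(-1/2 + sqrt(5)/2) + 2*(sqrt(5) + 3)*conj(-sqrt(5)/2 - 1/2) + 5*(4)*conj(0) + 5*(0)*conj(0)]
      = (1/20)[(16) + (0) + (0) + (-8 + 4*sqrt(5)) + (0) + (-4*sqrt(5) - 8) + (0) + (0)] = 0/20 = 0
Dimension check: dim(rho) = sum (mult * dim) = 2*1 + 0*1 + 2*1 + 0*1 + 0*2 + 1*2 + 1*2 + 0*2 = 8 = chi_rho(e) = 8.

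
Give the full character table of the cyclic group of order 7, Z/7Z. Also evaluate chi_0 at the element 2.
Character table of Z/7Z (irreps indexed chi_0,...,chi_6 with chi_k(m) = zeta_7^(k*m), zeta_7 = exp(2*pi*i/7)):
  irrep \ class  {0} (size 1)  {1} (size 1)    {2} (size 1)    {3} (size 1)    {4} (size 1)    {5} (size 1)    {6} (size 1)  
  chi_0          1             1               1               1               1               1               1             
  chi_1          1             exp(2*I*pi/7)   exp(4*I*pi/7)   exp(6*I*pi/7)   exp(-6*I*pi/7)  exp(-4*I*pi/7)  exp(-2*I*pi/7)
  chi_2          1             exp(4*I*pi/7)   exp(-6*I*pi/7)  exp(-2*I*pi/7)  exp(2*I*pi/7)   exp(6*I*pi/7)   exp(-4*I*pi/7)
  chi_3          1             exp(6*I*pi/7)   exp(-2*I*pi/7)  exp(4*I*pi/7)   exp(-4*I*pi/7)  exp(2*I*pi/7)   exp(-6*I*pi/7)
  chi_4          1             exp(-6*I*pi/7)  exp(2*I*pi/7)   exp(-4*I*pi/7)  exp(4*I*pi/7)   exp(-2*I*pi/7)  exp(6*I*pi/7) 
  chi_5          1             exp(-4*I*pi/7)  exp(6*I*pi/7)   exp(2*I*pi/7)   exp(-2*I*pi/7)  exp(-6*I*pi/7)  exp(4*I*pi/7) 
  chi_6          1             exp(-2*I*pi/7)  exp(-4*I*pi/7)  exp(-6*I*pi/7)  exp(6*I*pi/7)   exp(4*I*pi/7)   exp(2*I*pi/7) 

Spot check: chi_0(2) = zeta_7^(0*2) = zeta_7^0 = 1.

Working: Z/7Z is abelian, so all 7 irreducible complex representations are 1-dimensional. They are given by chi_k(m) = zeta_7^(k*m) for k = 0,...,6. Row orthogonality: sum_m chi_k(m) conj(chi_l(m)) = 7 * [k = l].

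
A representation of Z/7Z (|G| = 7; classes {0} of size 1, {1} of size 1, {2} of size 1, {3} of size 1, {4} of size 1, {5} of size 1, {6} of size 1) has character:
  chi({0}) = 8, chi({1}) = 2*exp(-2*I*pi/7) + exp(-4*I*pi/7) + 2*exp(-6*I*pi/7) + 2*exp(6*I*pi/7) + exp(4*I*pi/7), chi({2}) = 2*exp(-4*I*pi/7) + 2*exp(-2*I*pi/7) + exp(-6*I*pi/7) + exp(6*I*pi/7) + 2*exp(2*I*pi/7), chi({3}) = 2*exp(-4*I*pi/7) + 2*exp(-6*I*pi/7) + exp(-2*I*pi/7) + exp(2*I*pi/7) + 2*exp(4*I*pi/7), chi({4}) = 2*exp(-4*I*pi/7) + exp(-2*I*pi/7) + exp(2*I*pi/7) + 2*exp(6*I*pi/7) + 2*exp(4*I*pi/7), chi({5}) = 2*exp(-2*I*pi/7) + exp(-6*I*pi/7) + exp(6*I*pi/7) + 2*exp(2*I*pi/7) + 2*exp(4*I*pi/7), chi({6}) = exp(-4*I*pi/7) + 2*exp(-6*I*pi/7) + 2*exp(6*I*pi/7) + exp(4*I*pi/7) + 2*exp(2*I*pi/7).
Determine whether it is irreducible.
Not irreducible (reducible): <chi, chi> = 14 > 1.

Argument: <chi, chi> = (1/|G|) sum_C |C| * |chi(C)|^2 = (1/7)[1*|8|^2 + 1*|2*exp(-2*I*pi/7) + exp(-4*I*pi/7) + 2*exp(-6*I*pi/7) + 2*exp(6*I*pi/7) + exp(4*I*pi/7)|^2 + 1*|2*exp(-4*I*pi/7) + 2*exp(-2*I*pi/7) + exp(-6*I*pi/7) + exp(6*I*pi/7) + 2*exp(2*I*pi/7)|^2 + 1*|2*exp(-4*I*pi/7) + 2*exp(-6*I*pi/7) + exp(-2*I*pi/7) + exp(2*I*pi/7) + 2*exp(4*I*pi/7)|^2 + 1*|2*exp(-4*I*pi/7) + exp(-2*I*pi/7) + exp(2*I*pi/7) + 2*exp(6*I*pi/7) + 2*exp(4*I*pi/7)|^2 + 1*|2*exp(-2*I*pi/7) + exp(-6*I*pi/7) + exp(6*I*pi/7) + 2*exp(2*I*pi/7) + 2*exp(4*I*pi/7)|^2 + 1*|exp(-4*I*pi/7) + 2*exp(-6*I*pi/7) + 2*exp(6*I*pi/7) + exp(4*I*pi/7) + 2*exp(2*I*pi/7)|^2]
  = (1/7)[(64) + (14 + 10*exp(-2*I*pi/7) + 8*exp(-4*I*pi/7) + 7*exp(-6*I*pi/7) + 7*exp(6*I*pi/7) + 8*exp(4*I*pi/7) + 10*exp(2*I*pi/7)) + (14 + 10*exp(-4*I*pi/7) + 7*exp(-2*I*pi/7) + 8*exp(-6*I*pi/7) + 8*exp(6*I*pi/7) + 7*exp(2*I*pi/7) + 10*exp(4*I*pi/7)) + (14 + 7*exp(-4*I*pi/7) + 8*exp(-2*I*pi/7) + 10*exp(-6*I*pi/7) + 10*exp(6*I*pi/7) + 8*exp(2*I*pi/7) + 7*exp(4*I*pi/7)) + (14 + 7*exp(-4*I*pi/7) + 8*exp(-2*I*pi/7) + 10*exp(-6*I*pi/7) + 10*exp(6*I*pi/7) + 8*exp(2*I*pi/7) + 7*exp(4*I*pi/7)) + (14 + 10*exp(-4*I*pi/7) + 7*exp(-2*I*pi/7) + 8*exp(-6*I*pi/7) + 8*exp(6*I*pi/7) + 7*exp(2*I*pi/7) + 10*exp(4*I*pi/7)) + (14 + 10*exp(-2*I*pi/7) + 8*exp(-4*I*pi/7) + 7*exp(-6*I*pi/7) + 7*exp(6*I*pi/7) + 8*exp(4*I*pi/7) + 10*exp(2*I*pi/7))] = 98/7 = 14.
(Exp terms are combined using exp(i*s)*conj(exp(i*t)) = exp(i*(s-t)), and sums of them are collapsed using the identity that for every m > 1 the m distinct m-th roots of unity sum to 0, e.g. 1 + exp(2*I*pi/3) + exp(-2*I*pi/3) = 0.)
A character is irreducible iff <chi, chi> = 1, so this representation is reducible.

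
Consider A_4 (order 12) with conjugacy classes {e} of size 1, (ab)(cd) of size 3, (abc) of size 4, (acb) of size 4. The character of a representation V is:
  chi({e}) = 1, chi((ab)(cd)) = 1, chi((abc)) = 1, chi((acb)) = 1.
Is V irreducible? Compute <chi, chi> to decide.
Irreducible: <chi, chi> = 1.

Working: <chi, chi> = (1/|G|) sum_C |C| * |chi(C)|^2 = (1/12)[1*|1|^2 + 3*|1|^2 + 4*|1|^2 + 4*|1|^2]
  = (1/12)[(1) + (3) + (4) + (4)] = 12/12 = 1.
(Exp terms are combined using exp(i*s)*conj(exp(i*t)) = exp(i*(s-t)), and sums of them are collapsed using the identity that for every m > 1 the m distinct m-th roots of unity sum to 0, e.g. 1 + exp(2*I*pi/3) + exp(-2*I*pi/3) = 0.)
A character is irreducible iff <chi, chi> = 1, so this representation is irreducible.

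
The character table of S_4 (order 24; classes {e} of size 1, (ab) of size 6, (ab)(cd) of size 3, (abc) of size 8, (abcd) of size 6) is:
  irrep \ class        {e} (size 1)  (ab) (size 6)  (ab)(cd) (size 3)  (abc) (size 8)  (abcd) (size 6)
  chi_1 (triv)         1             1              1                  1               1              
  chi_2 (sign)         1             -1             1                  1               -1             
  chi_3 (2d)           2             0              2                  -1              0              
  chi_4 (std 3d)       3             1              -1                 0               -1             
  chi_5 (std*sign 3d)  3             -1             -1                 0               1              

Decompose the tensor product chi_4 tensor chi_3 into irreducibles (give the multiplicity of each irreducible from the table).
chi_4 tensor chi_3 = chi_4 + chi_5 (all other irreducibles have multiplicity 0).

Reasoning: The character of a tensor product is the pointwise product (chi_4 * chi_3)(C) = chi_4(C) * chi_3(C):
  {e}: (3)*(2), (ab): (1)*(0), (ab)(cd): (-1)*(2), (abc): (0)*(-1), (abcd): (-1)*(0)
so (chi_4 * chi_3) takes values
  {e} -> 6, (ab) -> 0, (ab)(cd) -> -2, (abc) -> 0, (abcd) -> 0.
Now take the inner product of this character with each irreducible chi from the table, <chi_4*chi_3, chi> = (1/24) sum_C |C| (chi_4*chi_3)(C) conj(chi(C)):
  <chi_4*chi_3, chi_1> = (1/24)[1*(6)*conj(1) + 6*(0)*conj(1) + 3*(-2)*conj(1) + 8*(0)*conj(1) + 6*(0)*conj(1)]
      = (1/24)[(6) + (0) + (-6) + (0) + (0)] = 0/24 = 0
  <chi_4*chi_3, chi_2> = (1/24)[1*(6)*conj(1) + 6*(0)*conj(-1) + 3*(-2)*conj(1) + 8*(0)*conj(1) + 6*(0)*conj(-1)]
      = (1/24)[(6) + (0) + (-6) + (0) + (0)] = 0/24 = 0
  <chi_4*chi_3, chi_3> = (1/24)[1*(6)*conj(2) + 6*(0)*conj(0) + 3*(-2)*conj(2) + 8*(0)*conj(-1) + 6*(0)*conj(0)]
      = (1/24)[(12) + (0) + (-12) + (0) + (0)] = 0/24 = 0
  <chi_4*chi_3, chi_4> = (1/24)[1*(6)*conj(3) + 6*(0)*conj(1) + 3*(-2)*conj(-1) + 8*(0)*conj(0) + 6*(0)*conj(-1)]
      = (1/24)[(18) + (0) + (6) + (0) + (0)] = 24/24 = 1
  <chi_4*chi_3, chi_5> = (1/24)[1*(6)*conj(3) + 6*(0)*conj(-1) + 3*(-2)*conj(-1) + 8*(0)*conj(0) + 6*(0)*conj(1)]
      = (1/24)[(18) + (0) + (6) + (0) + (0)] = 24/24 = 1
Hence the multiplicities are chi_4: 1, chi_5: 1. Dimension check: dim(chi_4)*dim(chi_3) = 3*2 = 6 and sum (mult * dim) = 1*3 + 1*3 = 6.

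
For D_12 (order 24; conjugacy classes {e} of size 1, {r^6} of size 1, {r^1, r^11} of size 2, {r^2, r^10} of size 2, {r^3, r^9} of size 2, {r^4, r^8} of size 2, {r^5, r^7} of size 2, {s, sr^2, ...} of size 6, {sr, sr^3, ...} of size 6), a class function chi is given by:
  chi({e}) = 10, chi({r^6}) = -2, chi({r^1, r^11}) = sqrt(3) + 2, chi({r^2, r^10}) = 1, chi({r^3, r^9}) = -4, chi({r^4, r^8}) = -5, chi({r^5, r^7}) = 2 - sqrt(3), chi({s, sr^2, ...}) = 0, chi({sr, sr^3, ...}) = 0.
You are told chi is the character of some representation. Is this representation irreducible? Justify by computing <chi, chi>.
Not irreducible (reducible): <chi, chi> = 9 > 1.

Argument: <chi, chi> = (1/|G|) sum_C |C| * |chi(C)|^2 = (1/24)[1*|10|^2 + 1*|-2|^2 + 2*|sqrt(3) + 2|^2 + 2*|1|^2 + 2*|-4|^2 + 2*|-5|^2 + 2*|2 - sqrt(3)|^2 + 6*|0|^2 + 6*|0|^2]
  = (1/24)[(100) + (4) + (8*sqrt(3) + 14) + (2) + (32) + (50) + (14 - 8*sqrt(3)) + (0) + (0)] = 216/24 = 9.
A character is irreducible iff <chi, chi> = 1, so this representation is reducible.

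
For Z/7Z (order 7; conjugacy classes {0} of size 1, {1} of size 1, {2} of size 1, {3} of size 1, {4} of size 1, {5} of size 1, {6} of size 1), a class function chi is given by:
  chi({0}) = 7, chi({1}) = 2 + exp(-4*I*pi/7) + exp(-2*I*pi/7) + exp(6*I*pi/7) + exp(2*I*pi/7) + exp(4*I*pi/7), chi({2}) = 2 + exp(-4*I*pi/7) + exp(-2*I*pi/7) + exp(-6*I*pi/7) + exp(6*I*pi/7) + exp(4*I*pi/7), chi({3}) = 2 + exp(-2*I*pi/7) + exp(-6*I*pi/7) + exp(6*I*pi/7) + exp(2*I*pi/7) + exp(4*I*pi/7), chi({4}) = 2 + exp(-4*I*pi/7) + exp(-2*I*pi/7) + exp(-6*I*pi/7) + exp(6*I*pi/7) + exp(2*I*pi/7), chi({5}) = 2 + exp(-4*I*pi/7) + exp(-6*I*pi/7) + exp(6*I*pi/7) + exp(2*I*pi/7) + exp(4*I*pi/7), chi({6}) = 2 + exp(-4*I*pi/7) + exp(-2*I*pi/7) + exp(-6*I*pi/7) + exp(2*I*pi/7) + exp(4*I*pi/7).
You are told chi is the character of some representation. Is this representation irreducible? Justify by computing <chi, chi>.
Not irreducible (reducible): <chi, chi> = 9 > 1.

Justification: <chi, chi> = (1/|G|) sum_C |C| * |chi(C)|^2 = (1/7)[1*|7|^2 + 1*|2 + exp(-4*I*pi/7) + exp(-2*I*pi/7) + exp(6*I*pi/7) + exp(2*I*pi/7) + exp(4*I*pi/7)|^2 + 1*|2 + exp(-4*I*pi/7) + exp(-2*I*pi/7) + exp(-6*I*pi/7) + exp(6*I*pi/7) + exp(4*I*pi/7)|^2 + 1*|2 + exp(-2*I*pi/7) + exp(-6*I*pi/7) + exp(6*I*pi/7) + exp(2*I*pi/7) + exp(4*I*pi/7)|^2 + 1*|2 + exp(-4*I*pi/7) + exp(-2*I*pi/7) + exp(-6*I*pi/7) + exp(6*I*pi/7) + exp(2*I*pi/7)|^2 + 1*|2 + exp(-4*I*pi/7) + exp(-6*I*pi/7) + exp(6*I*pi/7) + exp(2*I*pi/7) + exp(4*I*pi/7)|^2 + 1*|2 + exp(-4*I*pi/7) + exp(-2*I*pi/7) + exp(-6*I*pi/7) + exp(2*I*pi/7) + exp(4*I*pi/7)|^2]
  = (1/7)[(49) + (9 + 7*exp(-4*I*pi/7) + 7*exp(-2*I*pi/7) + 6*exp(-6*I*pi/7) + 6*exp(6*I*pi/7) + 7*exp(2*I*pi/7) + 7*exp(4*I*pi/7)) + (9 + 7*exp(-4*I*pi/7) + 6*exp(-2*I*pi/7) + 7*exp(-6*I*pi/7) + 7*exp(6*I*pi/7) + 6*exp(2*I*pi/7) + 7*exp(4*I*pi/7)) + (9 + 6*exp(-4*I*pi/7) + 7*exp(-2*I*pi/7) + 7*exp(-6*I*pi/7) + 7*exp(6*I*pi/7) + 7*exp(2*I*pi/7) + 6*exp(4*I*pi/7)) + (9 + 6*exp(-4*I*pi/7) + 7*exp(-2*I*pi/7) + 7*exp(-6*I*pi/7) + 7*exp(6*I*pi/7) + 7*exp(2*I*pi/7) + 6*exp(4*I*pi/7)) + (9 + 7*exp(-4*I*pi/7) + 6*exp(-2*I*pi/7) + 7*exp(-6*I*pi/7) + 7*exp(6*I*pi/7) + 6*exp(2*I*pi/7) + 7*exp(4*I*pi/7)) + (9 + 7*exp(-4*I*pi/7) + 7*exp(-2*I*pi/7) + 6*exp(-6*I*pi/7) + 6*exp(6*I*pi/7) + 7*exp(2*I*pi/7) + 7*exp(4*I*pi/7))] = 63/7 = 9.
(Exp terms are combined using exp(i*s)*conj(exp(i*t)) = exp(i*(s-t)), and sums of them are collapsed using the identity that for every m > 1 the m distinct m-th roots of unity sum to 0, e.g. 1 + exp(2*I*pi/3) + exp(-2*I*pi/3) = 0.)
A character is irreducible iff <chi, chi> = 1, so this representation is reducible.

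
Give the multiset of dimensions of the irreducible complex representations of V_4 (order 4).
Dimensions: 1, 1, 1, 1

Proof sketch: There are 4 irreducibles (= number of conjugacy classes). Their dimensions d_i satisfy sum d_i^2 = |G| = 4: 1 + 1 + 1 + 1 = 4.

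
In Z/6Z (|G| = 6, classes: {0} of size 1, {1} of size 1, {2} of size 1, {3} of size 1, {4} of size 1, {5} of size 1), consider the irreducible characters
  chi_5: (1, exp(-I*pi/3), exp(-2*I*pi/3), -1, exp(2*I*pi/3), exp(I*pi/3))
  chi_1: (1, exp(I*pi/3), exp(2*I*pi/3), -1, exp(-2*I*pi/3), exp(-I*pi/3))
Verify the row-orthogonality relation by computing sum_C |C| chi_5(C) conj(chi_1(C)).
Sum = 0; so <chi_5, chi_1> = 0 (distinct irreducibles are orthogonal).

Argument: Compute term by term over conjugacy classes (|C| * chi_5(C) * conj(chi_1(C))):
  1*(1)*conj(1) + 1*(exp(-I*pi/3))*conj(exp(I*pi/3)) + 1*(exp(-2*I*pi/3))*conj(exp(2*I*pi/3)) + 1*(-1)*conj(-1) + 1*(exp(2*I*pi/3))*conj(exp(-2*I*pi/3)) + 1*(exp(I*pi/3))*conj(exp(-I*pi/3))
  = (1) + (exp(-2*I*pi/3)) + (exp(2*I*pi/3)) + (1) + (exp(-2*I*pi/3)) + (exp(2*I*pi/3))
  = 0.
(Exp terms are combined using exp(i*s)*conj(exp(i*t)) = exp(i*(s-t)), and sums of them are collapsed using the identity that for every m > 1 the m distinct m-th roots of unity sum to 0, e.g. 1 + exp(2*I*pi/3) + exp(-2*I*pi/3) = 0.)
Dividing by |G| = 6 gives 0/6 = 0, matching the row-orthogonality relation <chi_5, chi_1> = [chi_5 = chi_1].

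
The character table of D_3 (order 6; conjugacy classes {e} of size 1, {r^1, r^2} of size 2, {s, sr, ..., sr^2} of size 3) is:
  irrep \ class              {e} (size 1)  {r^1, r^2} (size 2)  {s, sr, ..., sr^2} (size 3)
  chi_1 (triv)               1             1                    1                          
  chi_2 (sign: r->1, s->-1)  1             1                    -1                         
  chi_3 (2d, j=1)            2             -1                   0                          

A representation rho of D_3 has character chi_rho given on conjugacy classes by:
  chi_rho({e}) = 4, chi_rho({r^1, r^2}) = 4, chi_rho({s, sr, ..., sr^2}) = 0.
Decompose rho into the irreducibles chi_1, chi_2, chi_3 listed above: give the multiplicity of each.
Multiplicities: chi_1: 2, chi_2: 2, chi_3: 0.

Explanation: Use <chi_rho, chi> = (1/|G|) sum_C |C| * chi_rho(C) * conj(chi(C)) with |G| = 6 for each irreducible chi in the table:
  <chi_rho, chi_1> = (1/6)[1*(4)*conj(1) + 2*(4)*conj(1) + 3*(0)*conj(1)]
      = (1/6)[(4) + (8) + (0)] = 12/6 = 2
  <chi_rho, chi_2> = (1/6)[1*(4)*conj(1) + 2*(4)*conj(1) + 3*(0)*conj(-1)]
      = (1/6)[(4) + (8) + (0)] = 12/6 = 2
  <chi_rho, chi_3> = (1/6)[1*(4)*conj(2) + 2*(4)*conj(-1) + 3*(0)*conj(0)]
      = (1/6)[(8) + (-8) + (0)] = 0/6 = 0
Dimension check: dim(rho) = sum (mult * dim) = 2*1 + 2*1 + 0*2 = 4 = chi_rho(e) = 4.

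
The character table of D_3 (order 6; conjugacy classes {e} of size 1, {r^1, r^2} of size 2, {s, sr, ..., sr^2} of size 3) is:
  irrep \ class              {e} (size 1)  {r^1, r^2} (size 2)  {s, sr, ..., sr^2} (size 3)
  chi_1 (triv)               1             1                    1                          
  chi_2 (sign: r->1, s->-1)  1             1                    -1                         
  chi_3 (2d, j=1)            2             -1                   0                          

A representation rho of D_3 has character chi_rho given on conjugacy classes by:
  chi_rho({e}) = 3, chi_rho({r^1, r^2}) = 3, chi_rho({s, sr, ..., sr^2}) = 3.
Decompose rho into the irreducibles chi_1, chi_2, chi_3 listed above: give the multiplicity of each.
Multiplicities: chi_1: 3, chi_2: 0, chi_3: 0.

Proof sketch: Use <chi_rho, chi> = (1/|G|) sum_C |C| * chi_rho(C) * conj(chi(C)) with |G| = 6 for each irreducible chi in the table:
  <chi_rho, chi_1> = (1/6)[1*(3)*conj(1) + 2*(3)*conj(1) + 3*(3)*conj(1)]
      = (1/6)[(3) + (6) + (9)] = 18/6 = 3
  <chi_rho, chi_2> = (1/6)[1*(3)*conj(1) + 2*(3)*conj(1) + 3*(3)*conj(-1)]
      = (1/6)[(3) + (6) + (-9)] = 0/6 = 0
  <chi_rho, chi_3> = (1/6)[1*(3)*conj(2) + 2*(3)*conj(-1) + 3*(3)*conj(0)]
      = (1/6)[(6) + (-6) + (0)] = 0/6 = 0
Dimension check: dim(rho) = sum (mult * dim) = 3*1 + 0*1 + 0*2 = 3 = chi_rho(e) = 3.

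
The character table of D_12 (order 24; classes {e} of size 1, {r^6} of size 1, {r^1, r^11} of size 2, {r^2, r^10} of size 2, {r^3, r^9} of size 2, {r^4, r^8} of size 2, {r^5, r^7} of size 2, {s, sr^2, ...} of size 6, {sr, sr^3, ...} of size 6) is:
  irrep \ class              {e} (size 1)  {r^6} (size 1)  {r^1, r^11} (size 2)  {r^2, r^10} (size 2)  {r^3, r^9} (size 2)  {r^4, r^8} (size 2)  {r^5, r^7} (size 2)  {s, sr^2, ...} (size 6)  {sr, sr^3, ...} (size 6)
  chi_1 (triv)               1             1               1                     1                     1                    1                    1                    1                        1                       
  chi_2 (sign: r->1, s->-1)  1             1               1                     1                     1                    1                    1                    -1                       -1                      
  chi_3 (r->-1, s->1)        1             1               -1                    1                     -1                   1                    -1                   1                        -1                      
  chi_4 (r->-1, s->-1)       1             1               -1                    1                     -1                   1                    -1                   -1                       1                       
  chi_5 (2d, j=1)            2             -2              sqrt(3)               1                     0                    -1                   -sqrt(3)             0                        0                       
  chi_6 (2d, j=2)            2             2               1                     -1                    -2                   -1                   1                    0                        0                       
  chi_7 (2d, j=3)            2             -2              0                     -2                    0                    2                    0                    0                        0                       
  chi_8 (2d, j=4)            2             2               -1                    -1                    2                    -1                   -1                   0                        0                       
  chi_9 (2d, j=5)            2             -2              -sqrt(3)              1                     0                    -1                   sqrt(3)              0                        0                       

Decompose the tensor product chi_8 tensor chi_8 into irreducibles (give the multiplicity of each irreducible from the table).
chi_8 tensor chi_8 = chi_1 + chi_2 + chi_8 (all other irreducibles have multiplicity 0).

Working: The character of a tensor product is the pointwise product (chi_8 * chi_8)(C) = chi_8(C) * chi_8(C):
  {e}: (2)*(2), {r^6}: (2)*(2), {r^1, r^11}: (-1)*(-1), {r^2, r^10}: (-1)*(-1), {r^3, r^9}: (2)*(2), {r^4, r^8}: (-1)*(-1), {r^5, r^7}: (-1)*(-1), {s, sr^2, ...}: (0)*(0), {sr, sr^3, ...}: (0)*(0)
so (chi_8 * chi_8) takes values
  {e} -> 4, {r^6} -> 4, {r^1, r^11} -> 1, {r^2, r^10} -> 1, {r^3, r^9} -> 4, {r^4, r^8} -> 1, {r^5, r^7} -> 1, {s, sr^2, ...} -> 0, {sr, sr^3, ...} -> 0.
Now take the inner product of this character with each irreducible chi from the table, <chi_8*chi_8, chi> = (1/24) sum_C |C| (chi_8*chi_8)(C) conj(chi(C)):
  <chi_8*chi_8, chi_1> = (1/24)[1*(4)*conj(1) + 1*(4)*conj(1) + 2*(1)*conj(1) + 2*(1)*conj(1) + 2*(4)*conj(1) + 2*(1)*conj(1) + 2*(1)*conj(1) + 6*(0)*conj(1) + 6*(0)*conj(1)]
      = (1/24)[(4) + (4) + (2) + (2) + (8) + (2) + (2) + (0) + (0)] = 24/24 = 1
  <chi_8*chi_8, chi_2> = (1/24)[1*(4)*conj(1) + 1*(4)*conj(1) + 2*(1)*conj(1) + 2*(1)*conj(1) + 2*(4)*conj(1) + 2*(1)*conj(1) + 2*(1)*conj(1) + 6*(0)*conj(-1) + 6*(0)*conj(-1)]
      = (1/24)[(4) + (4) + (2) + (2) + (8) + (2) + (2) + (0) + (0)] = 24/24 = 1
  <chi_8*chi_8, chi_3> = (1/24)[1*(4)*conj(1) + 1*(4)*conj(1) + 2*(1)*conj(-1) + 2*(1)*conj(1) + 2*(4)*conj(-1) + 2*(1)*conj(1) + 2*(1)*conj(-1) + 6*(0)*conj(1) + 6*(0)*conj(-1)]
      = (1/24)[(4) + (4) + (-2) + (2) + (-8) + (2) + (-2) + (0) + (0)] = 0/24 = 0
  <chi_8*chi_8, chi_4> = (1/24)[1*(4)*conj(1) + 1*(4)*conj(1) + 2*(1)*conj(-1) + 2*(1)*conj(1) + 2*(4)*conj(-1) + 2*(1)*conj(1) + 2*(1)*conj(-1) + 6*(0)*conj(-1) + 6*(0)*conj(1)]
      = (1/24)[(4) + (4) + (-2) + (2) + (-8) + (2) + (-2) + (0) + (0)] = 0/24 = 0
  <chi_8*chi_8, chi_5> = (1/24)[1*(4)*conj(2) + 1*(4)*conj(-2) + 2*(1)*conj(sqrt(3)) + 2*(1)*conj(1) + 2*(4)*conj(0) + 2*(1)*conj(-1) + 2*(1)*conj(-sqrt(3)) + 6*(0)*conj(0) + 6*(0)*conj(0)]
      = (1/24)[(8) + (-8) + (2*sqrt(3)) + (2) + (0) + (-2) + (-2*sqrt(3)) + (0) + (0)] = 0/24 = 0
  <chi_8*chi_8, chi_6> = (1/24)[1*(4)*conj(2) + 1*(4)*conj(2) + 2*(1)*conj(1) + 2*(1)*conj(-1) + 2*(4)*conj(-2) + 2*(1)*conj(-1) + 2*(1)*conj(1) + 6*(0)*conj(0) + 6*(0)*conj(0)]
      = (1/24)[(8) + (8) + (2) + (-2) + (-16) + (-2) + (2) + (0) + (0)] = 0/24 = 0
  <chi_8*chi_8, chi_7> = (1/24)[1*(4)*conj(2) + 1*(4)*conj(-2) + 2*(1)*conj(0) + 2*(1)*conj(-2) + 2*(4)*conj(0) + 2*(1)*conj(2) + 2*(1)*conj(0) + 6*(0)*conj(0) + 6*(0)*conj(0)]
      = (1/24)[(8) + (-8) + (0) + (-4) + (0) + (4) + (0) + (0) + (0)] = 0/24 = 0
  <chi_8*chi_8, chi_8> = (1/24)[1*(4)*conj(2) + 1*(4)*conj(2) + 2*(1)*conj(-1) + 2*(1)*conj(-1) + 2*(4)*conj(2) + 2*(1)*conj(-1) + 2*(1)*conj(-1) + 6*(0)*conj(0) + 6*(0)*conj(0)]
      = (1/24)[(8) + (8) + (-2) + (-2) + (16) + (-2) + (-2) + (0) + (0)] = 24/24 = 1
  <chi_8*chi_8, chi_9> = (1/24)[1*(4)*conj(2) + 1*(4)*conj(-2) + 2*(1)*conj(-sqrt(3)) + 2*(1)*conj(1) + 2*(4)*conj(0) + 2*(1)*conj(-1) + 2*(1)*conj(sqrt(3)) + 6*(0)*conj(0) + 6*(0)*conj(0)]
      = (1/24)[(8) + (-8) + (-2*sqrt(3)) + (2) + (0) + (-2) + (2*sqrt(3)) + (0) + (0)] = 0/24 = 0
Hence the multiplicities are chi_1: 1, chi_2: 1, chi_8: 1. Dimension check: dim(chi_8)*dim(chi_8) = 2*2 = 4 and sum (mult * dim) = 1*1 + 1*1 + 1*2 = 4.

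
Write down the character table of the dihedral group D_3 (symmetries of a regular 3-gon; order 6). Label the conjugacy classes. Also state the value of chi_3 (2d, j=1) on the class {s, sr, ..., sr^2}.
Conjugacy classes: {e} of size 1, {r^1, r^2} of size 2, {s, sr, ..., sr^2} of size 3.
Character table:
  irrep \ class              {e} (size 1)  {r^1, r^2} (size 2)  {s, sr, ..., sr^2} (size 3)
  chi_1 (triv)               1             1                    1                          
  chi_2 (sign: r->1, s->-1)  1             1                    -1                         
  chi_3 (2d, j=1)            2             -1                   0                          

Spot check: chi_3 (2d, j=1) on {s, sr, ..., sr^2} = 0.

Explanation: D_3 has order 2*3 = 6 with 3 conjugacy classes, hence 3 irreducibles. Sum of squared dims 1 + 1 + 4 = 6 = |G|. Linear characters come from the abelianisation; the 2-dimensional irreps have character r^k -> 2*cos(2*pi*j*k/3), reflections -> 0.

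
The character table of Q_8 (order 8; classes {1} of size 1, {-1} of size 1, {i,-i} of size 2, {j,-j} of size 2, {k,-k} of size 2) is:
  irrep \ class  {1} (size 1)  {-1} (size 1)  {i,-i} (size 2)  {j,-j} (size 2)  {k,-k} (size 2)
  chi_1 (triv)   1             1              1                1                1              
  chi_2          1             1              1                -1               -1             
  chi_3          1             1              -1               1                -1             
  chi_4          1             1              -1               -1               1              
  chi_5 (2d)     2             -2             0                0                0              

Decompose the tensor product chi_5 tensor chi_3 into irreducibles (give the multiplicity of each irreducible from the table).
chi_5 tensor chi_3 = chi_5 (all other irreducibles have multiplicity 0).

Justification: The character of a tensor product is the pointwise product (chi_5 * chi_3)(C) = chi_5(C) * chi_3(C):
  {1}: (2)*(1), {-1}: (-2)*(1), {i,-i}: (0)*(-1), {j,-j}: (0)*(1), {k,-k}: (0)*(-1)
so (chi_5 * chi_3) takes values
  {1} -> 2, {-1} -> -2, {i,-i} -> 0, {j,-j} -> 0, {k,-k} -> 0.
Now take the inner product of this character with each irreducible chi from the table, <chi_5*chi_3, chi> = (1/8) sum_C |C| (chi_5*chi_3)(C) conj(chi(C)):
  <chi_5*chi_3, chi_1> = (1/8)[1*(2)*conj(1) + 1*(-2)*conj(1) + 2*(0)*conj(1) + 2*(0)*conj(1) + 2*(0)*conj(1)]
      = (1/8)[(2) + (-2) + (0) + (0) + (0)] = 0/8 = 0
  <chi_5*chi_3, chi_2> = (1/8)[1*(2)*conj(1) + 1*(-2)*conj(1) + 2*(0)*conj(1) + 2*(0)*conj(-1) + 2*(0)*conj(-1)]
      = (1/8)[(2) + (-2) + (0) + (0) + (0)] = 0/8 = 0
  <chi_5*chi_3, chi_3> = (1/8)[1*(2)*conj(1) + 1*(-2)*conj(1) + 2*(0)*conj(-1) + 2*(0)*conj(1) + 2*(0)*conj(-1)]
      = (1/8)[(2) + (-2) + (0) + (0) + (0)] = 0/8 = 0
  <chi_5*chi_3, chi_4> = (1/8)[1*(2)*conj(1) + 1*(-2)*conj(1) + 2*(0)*conj(-1) + 2*(0)*conj(-1) + 2*(0)*conj(1)]
      = (1/8)[(2) + (-2) + (0) + (0) + (0)] = 0/8 = 0
  <chi_5*chi_3, chi_5> = (1/8)[1*(2)*conj(2) + 1*(-2)*conj(-2) + 2*(0)*conj(0) + 2*(0)*conj(0) + 2*(0)*conj(0)]
      = (1/8)[(4) + (4) + (0) + (0) + (0)] = 8/8 = 1
Hence the multiplicities are chi_5: 1. Dimension check: dim(chi_5)*dim(chi_3) = 2*1 = 2 and sum (mult * dim) = 1*2 = 2.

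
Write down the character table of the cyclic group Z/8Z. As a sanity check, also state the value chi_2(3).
Character table of Z/8Z (irreps indexed chi_0,...,chi_7 with chi_k(m) = zeta_8^(k*m), zeta_8 = exp(2*pi*i/8)):
  irrep \ class  {0} (size 1)  {1} (size 1)    {2} (size 1)  {3} (size 1)    {4} (size 1)  {5} (size 1)    {6} (size 1)  {7} (size 1)  
  chi_0          1             1               1             1               1             1               1             1             
  chi_1          1             exp(I*pi/4)     I             exp(3*I*pi/4)   -1            exp(-3*I*pi/4)  -I            exp(-I*pi/4)  
  chi_2          1             I               -1            -I              1             I               -1            -I            
  chi_3          1             exp(3*I*pi/4)   -I            exp(I*pi/4)     -1            exp(-I*pi/4)    I             exp(-3*I*pi/4)
  chi_4          1             -1              1             -1              1             -1              1             -1            
  chi_5          1             exp(-3*I*pi/4)  I             exp(-I*pi/4)    -1            exp(I*pi/4)     -I            exp(3*I*pi/4) 
  chi_6          1             -I              -1            I               1             -I              -1            I             
  chi_7          1             exp(-I*pi/4)    -I            exp(-3*I*pi/4)  -1            exp(3*I*pi/4)   I             exp(I*pi/4)   

Spot check: chi_2(3) = zeta_8^(2*3) = zeta_8^6 = -I.

Argument: Z/8Z is abelian, so all 8 irreducible complex representations are 1-dimensional. They are given by chi_k(m) = zeta_8^(k*m) for k = 0,...,7. Row orthogonality: sum_m chi_k(m) conj(chi_l(m)) = 8 * [k = l].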